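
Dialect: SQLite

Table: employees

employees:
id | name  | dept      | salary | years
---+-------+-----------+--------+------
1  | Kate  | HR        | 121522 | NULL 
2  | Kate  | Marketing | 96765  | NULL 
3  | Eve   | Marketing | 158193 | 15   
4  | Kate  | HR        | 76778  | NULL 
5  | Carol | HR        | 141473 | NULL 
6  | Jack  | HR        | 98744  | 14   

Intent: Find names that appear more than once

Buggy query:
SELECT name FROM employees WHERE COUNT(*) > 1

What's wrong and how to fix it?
Bug: COUNT(*) is an aggregate and cannot be used in WHERE

Fix: Group first, then use HAVING for the count condition

Corrected query:
SELECT name FROM employees GROUP BY name HAVING COUNT(*) > 1

Result:
name
----
Kate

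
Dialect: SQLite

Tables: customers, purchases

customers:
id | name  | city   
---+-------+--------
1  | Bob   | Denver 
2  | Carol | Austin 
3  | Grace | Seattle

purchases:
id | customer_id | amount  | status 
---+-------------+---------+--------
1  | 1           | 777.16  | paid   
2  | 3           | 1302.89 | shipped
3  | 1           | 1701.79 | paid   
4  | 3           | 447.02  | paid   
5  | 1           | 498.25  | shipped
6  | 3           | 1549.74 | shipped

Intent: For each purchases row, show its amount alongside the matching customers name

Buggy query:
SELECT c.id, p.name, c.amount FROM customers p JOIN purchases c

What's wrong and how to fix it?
Bug: JOIN with no ON clause produces a cartesian product; every purchases row pairs with every customers row

Fix: Specify the join condition linking the foreign key to the parent id

Corrected query:
SELECT c.id, p.name, c.amount FROM customers p JOIN purchases c ON c.customer_id = p.id

Result:
id | name  | amount 
---+-------+--------
1  | Bob   | 777.16 
2  | Grace | 1302.89
3  | Bob   | 1701.79
4  | Grace | 447.02 
5  | Bob   | 498.25 
6  | Grace | 1549.74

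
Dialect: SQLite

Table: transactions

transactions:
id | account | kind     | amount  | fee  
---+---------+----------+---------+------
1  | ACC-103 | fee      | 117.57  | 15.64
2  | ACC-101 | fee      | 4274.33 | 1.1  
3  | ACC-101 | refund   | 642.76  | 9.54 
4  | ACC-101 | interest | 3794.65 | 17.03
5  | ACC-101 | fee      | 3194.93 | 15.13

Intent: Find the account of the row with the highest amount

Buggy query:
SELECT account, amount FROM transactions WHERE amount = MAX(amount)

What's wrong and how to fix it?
Bug: WHERE is evaluated per row; an aggregate over the whole table isn't defined there

Fix: Use a subquery: WHERE amount = (SELECT MAX(amount) FROM transactions)

Corrected query:
SELECT account, amount FROM transactions WHERE amount = (SELECT MAX(amount) FROM transactions)

Result:
account | amount 
--------+--------
ACC-101 | 4274.33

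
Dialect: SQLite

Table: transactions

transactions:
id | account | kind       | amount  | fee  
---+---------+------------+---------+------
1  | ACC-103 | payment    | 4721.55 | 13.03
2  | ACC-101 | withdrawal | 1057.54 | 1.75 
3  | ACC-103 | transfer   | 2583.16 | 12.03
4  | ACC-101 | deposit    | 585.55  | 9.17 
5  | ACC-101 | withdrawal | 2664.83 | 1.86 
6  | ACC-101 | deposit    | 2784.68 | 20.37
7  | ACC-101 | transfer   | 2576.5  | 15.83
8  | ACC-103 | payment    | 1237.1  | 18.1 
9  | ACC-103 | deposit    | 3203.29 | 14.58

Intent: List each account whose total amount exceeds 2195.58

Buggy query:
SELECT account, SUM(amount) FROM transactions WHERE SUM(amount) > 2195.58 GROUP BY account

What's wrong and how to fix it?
Bug: WHERE runs before GROUP BY, so aggregates aren't available there

Fix: Move the aggregate condition to a HAVING clause

Corrected query:
SELECT account, SUM(amount) FROM transactions GROUP BY account HAVING SUM(amount) > 2195.58

Result:
account | SUM(amount)
--------+------------
ACC-101 | 9669.1     
ACC-103 | 11745.1    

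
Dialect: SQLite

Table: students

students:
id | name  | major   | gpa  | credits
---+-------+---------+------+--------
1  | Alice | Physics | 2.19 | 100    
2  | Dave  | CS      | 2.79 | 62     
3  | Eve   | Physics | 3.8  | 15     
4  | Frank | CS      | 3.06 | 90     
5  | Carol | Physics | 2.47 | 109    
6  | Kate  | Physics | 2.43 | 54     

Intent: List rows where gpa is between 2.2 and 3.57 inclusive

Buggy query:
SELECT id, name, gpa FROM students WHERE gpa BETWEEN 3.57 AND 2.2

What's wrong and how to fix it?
Bug: The bounds are reversed; BETWEEN a AND b requires a <= b to match anything

Fix: Write BETWEEN 2.2 AND 3.57

Corrected query:
SELECT id, name, gpa FROM students WHERE gpa BETWEEN 2.2 AND 3.57

Result:
id | name  | gpa 
---+-------+-----
2  | Dave  | 2.79
4  | Frank | 3.06
5  | Carol | 2.47
6  | Kate  | 2.43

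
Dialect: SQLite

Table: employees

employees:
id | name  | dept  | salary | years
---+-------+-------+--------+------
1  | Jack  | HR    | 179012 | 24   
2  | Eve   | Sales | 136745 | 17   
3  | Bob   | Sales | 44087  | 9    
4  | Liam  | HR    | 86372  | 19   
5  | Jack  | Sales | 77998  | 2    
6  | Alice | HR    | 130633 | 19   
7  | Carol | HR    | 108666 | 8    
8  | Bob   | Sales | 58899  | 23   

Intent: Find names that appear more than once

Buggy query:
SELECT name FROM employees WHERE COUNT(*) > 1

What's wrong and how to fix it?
Bug: WHERE can't reference COUNT(*); aggregates are computed after WHERE

Fix: Group first, then use HAVING for the count condition

Corrected query:
SELECT name FROM employees GROUP BY name HAVING COUNT(*) > 1

Result:
name
----
Bob 
Jack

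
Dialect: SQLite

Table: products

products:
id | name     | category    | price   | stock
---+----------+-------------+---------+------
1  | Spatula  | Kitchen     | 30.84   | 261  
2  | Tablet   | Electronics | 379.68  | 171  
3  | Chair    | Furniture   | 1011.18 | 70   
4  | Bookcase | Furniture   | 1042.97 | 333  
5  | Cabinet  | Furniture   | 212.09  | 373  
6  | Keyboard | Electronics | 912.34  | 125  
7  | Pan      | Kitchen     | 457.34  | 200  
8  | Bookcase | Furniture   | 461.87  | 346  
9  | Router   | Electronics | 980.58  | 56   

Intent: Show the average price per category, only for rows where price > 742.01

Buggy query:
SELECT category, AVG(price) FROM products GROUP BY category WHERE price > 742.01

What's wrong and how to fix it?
Bug: WHERE cannot follow GROUP BY

Fix: Place WHERE between FROM and GROUP BY

Corrected query:
SELECT category, AVG(price) FROM products WHERE price > 742.01 GROUP BY category

Result:
category    | AVG(price)
------------+-----------
Electronics | 946.46    
Furniture   | 1027.075  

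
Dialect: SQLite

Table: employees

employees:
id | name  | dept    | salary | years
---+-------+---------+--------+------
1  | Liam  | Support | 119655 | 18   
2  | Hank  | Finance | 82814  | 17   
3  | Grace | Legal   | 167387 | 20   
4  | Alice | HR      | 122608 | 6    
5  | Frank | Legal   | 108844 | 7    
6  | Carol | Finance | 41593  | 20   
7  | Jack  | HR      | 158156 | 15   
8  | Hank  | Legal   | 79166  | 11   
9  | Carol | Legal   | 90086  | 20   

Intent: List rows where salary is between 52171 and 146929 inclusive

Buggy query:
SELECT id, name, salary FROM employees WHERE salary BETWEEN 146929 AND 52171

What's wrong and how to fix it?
Bug: BETWEEN expects the lower bound first; with 146929 AND 52171 the range is empty

Fix: Write BETWEEN 52171 AND 146929

Corrected query:
SELECT id, name, salary FROM employees WHERE salary BETWEEN 52171 AND 146929

Result:
id | name  | salary
---+-------+-------
1  | Liam  | 119655
2  | Hank  | 82814 
4  | Alice | 122608
5  | Frank | 108844
8  | Hank  | 79166 
9  | Carol | 90086 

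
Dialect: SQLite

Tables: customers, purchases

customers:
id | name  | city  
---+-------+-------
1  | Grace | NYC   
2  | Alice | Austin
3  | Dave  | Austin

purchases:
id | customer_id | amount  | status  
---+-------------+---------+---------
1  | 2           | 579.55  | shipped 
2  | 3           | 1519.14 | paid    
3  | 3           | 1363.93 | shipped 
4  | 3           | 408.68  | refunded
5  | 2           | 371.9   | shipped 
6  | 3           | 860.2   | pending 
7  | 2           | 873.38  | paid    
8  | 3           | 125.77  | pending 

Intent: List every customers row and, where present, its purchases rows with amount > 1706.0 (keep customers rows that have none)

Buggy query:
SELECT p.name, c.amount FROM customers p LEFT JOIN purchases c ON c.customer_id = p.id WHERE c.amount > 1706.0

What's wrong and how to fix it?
Bug: Filtering c.amount in WHERE discards the NULL rows produced by LEFT JOIN, turning it into an inner join

Fix: Move the right-table condition into the ON clause so unmatched parents are kept

Corrected query:
SELECT p.name, c.amount FROM customers p LEFT JOIN purchases c ON c.customer_id = p.id AND c.amount > 1706.0

Result:
name  | amount
------+-------
Grace | NULL  
Alice | NULL  
Dave  | NULL  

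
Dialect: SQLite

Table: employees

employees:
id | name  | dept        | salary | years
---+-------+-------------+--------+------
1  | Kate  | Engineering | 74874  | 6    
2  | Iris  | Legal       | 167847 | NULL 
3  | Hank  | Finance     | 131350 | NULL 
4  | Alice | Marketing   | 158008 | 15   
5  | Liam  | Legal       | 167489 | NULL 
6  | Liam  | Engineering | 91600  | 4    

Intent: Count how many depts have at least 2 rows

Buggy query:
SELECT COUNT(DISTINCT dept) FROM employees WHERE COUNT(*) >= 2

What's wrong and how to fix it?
Bug: WHERE filters individual rows, not groups, so a group-level COUNT is invalid there

Fix: Use a subquery that GROUPs and filters with HAVING, then count its rows

Corrected query:
SELECT COUNT(*) FROM (SELECT dept FROM employees GROUP BY dept HAVING COUNT(*) >= 2)

Result:
COUNT(*)
--------
2       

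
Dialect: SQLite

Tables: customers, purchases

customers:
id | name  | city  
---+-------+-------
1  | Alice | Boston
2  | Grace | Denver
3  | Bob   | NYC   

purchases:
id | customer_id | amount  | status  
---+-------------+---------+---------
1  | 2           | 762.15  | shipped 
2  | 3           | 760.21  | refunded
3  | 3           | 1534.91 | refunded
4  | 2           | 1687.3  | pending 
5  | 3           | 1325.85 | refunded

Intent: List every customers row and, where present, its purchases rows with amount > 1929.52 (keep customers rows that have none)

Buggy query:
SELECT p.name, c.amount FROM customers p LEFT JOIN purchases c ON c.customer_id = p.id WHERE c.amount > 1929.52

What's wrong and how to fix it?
Bug: A WHERE condition on the right-hand table after LEFT JOIN drops unmatched parents

Fix: Move the right-table condition into the ON clause so unmatched parents are kept

Corrected query:
SELECT p.name, c.amount FROM customers p LEFT JOIN purchases c ON c.customer_id = p.id AND c.amount > 1929.52

Result:
name  | amount
------+-------
Alice | NULL  
Grace | NULL  
Bob   | NULL  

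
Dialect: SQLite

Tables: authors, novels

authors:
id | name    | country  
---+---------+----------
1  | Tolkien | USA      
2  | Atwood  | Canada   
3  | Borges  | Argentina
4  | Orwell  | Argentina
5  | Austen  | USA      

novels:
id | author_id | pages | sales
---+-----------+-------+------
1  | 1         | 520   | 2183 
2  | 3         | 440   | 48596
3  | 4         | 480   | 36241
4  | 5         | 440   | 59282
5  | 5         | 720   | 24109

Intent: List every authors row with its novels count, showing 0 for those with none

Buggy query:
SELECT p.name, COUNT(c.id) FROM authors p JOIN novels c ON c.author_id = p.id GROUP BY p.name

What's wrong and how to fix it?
Bug: An inner join excludes parents with zero children

Fix: Use LEFT JOIN so parents without children still appear (COUNT(c.id) gives 0)

Corrected query:
SELECT p.name, COUNT(c.id) FROM authors p LEFT JOIN novels c ON c.author_id = p.id GROUP BY p.name

Result:
name    | COUNT(c.id)
--------+------------
Atwood  | 0          
Austen  | 2          
Borges  | 1          
Orwell  | 1          
Tolkien | 1          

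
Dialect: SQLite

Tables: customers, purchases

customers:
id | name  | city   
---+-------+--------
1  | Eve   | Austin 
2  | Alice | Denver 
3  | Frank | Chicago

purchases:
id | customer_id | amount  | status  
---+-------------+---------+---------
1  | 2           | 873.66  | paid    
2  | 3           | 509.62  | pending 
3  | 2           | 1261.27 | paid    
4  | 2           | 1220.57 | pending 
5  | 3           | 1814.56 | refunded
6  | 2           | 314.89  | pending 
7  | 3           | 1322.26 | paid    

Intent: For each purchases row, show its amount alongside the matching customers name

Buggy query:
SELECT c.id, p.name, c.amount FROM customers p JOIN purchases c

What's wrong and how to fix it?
Bug: JOIN with no ON clause produces a cartesian product; every purchases row pairs with every customers row

Fix: Add ON c.customer_id = p.id to the JOIN

Corrected query:
SELECT c.id, p.name, c.amount FROM customers p JOIN purchases c ON c.customer_id = p.id

Result:
id | name  | amount 
---+-------+--------
1  | Alice | 873.66 
2  | Frank | 509.62 
3  | Alice | 1261.27
4  | Alice | 1220.57
5  | Frank | 1814.56
6  | Alice | 314.89 
7  | Frank | 1322.26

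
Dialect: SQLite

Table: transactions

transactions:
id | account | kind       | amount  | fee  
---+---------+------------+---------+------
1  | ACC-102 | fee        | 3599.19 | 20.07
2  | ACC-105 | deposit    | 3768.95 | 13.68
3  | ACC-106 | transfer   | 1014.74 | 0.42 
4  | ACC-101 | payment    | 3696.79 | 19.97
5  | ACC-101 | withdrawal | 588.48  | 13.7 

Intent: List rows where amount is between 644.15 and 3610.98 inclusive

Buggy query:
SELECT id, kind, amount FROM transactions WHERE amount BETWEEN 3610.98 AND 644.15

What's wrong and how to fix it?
Bug: The bounds are reversed; BETWEEN a AND b requires a <= b to match anything

Fix: Swap the bounds so the smaller value comes first

Corrected query:
SELECT id, kind, amount FROM transactions WHERE amount BETWEEN 644.15 AND 3610.98

Result:
id | kind     | amount 
---+----------+--------
1  | fee      | 3599.19
3  | transfer | 1014.74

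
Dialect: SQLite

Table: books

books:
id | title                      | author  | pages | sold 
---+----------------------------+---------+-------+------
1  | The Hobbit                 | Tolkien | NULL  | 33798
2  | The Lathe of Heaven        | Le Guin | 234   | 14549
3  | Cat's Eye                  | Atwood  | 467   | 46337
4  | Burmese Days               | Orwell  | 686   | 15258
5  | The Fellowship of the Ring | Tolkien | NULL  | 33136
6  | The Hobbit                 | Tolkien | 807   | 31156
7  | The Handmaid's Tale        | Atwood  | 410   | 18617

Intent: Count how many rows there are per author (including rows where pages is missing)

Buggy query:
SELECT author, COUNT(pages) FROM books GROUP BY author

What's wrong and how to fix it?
Bug: COUNT(pages) skips NULLs, so groups with missing pages are undercounted

Fix: Replace COUNT(pages) with COUNT(*)

Corrected query:
SELECT author, COUNT(*) FROM books GROUP BY author

Result:
author  | COUNT(*)
--------+---------
Atwood  | 2       
Le Guin | 1       
Orwell  | 1       
Tolkien | 3       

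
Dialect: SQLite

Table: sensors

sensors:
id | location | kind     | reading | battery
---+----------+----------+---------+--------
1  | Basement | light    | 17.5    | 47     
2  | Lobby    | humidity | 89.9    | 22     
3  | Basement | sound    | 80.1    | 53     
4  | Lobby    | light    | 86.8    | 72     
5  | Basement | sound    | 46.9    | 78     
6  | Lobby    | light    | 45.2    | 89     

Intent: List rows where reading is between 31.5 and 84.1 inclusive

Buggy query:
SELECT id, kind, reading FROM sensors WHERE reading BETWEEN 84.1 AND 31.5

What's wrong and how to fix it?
Bug: BETWEEN expects the lower bound first; with 84.1 AND 31.5 the range is empty

Fix: Write BETWEEN 31.5 AND 84.1

Corrected query:
SELECT id, kind, reading FROM sensors WHERE reading BETWEEN 31.5 AND 84.1

Result:
id | kind  | reading
---+-------+--------
3  | sound | 80.1   
5  | sound | 46.9   
6  | light | 45.2   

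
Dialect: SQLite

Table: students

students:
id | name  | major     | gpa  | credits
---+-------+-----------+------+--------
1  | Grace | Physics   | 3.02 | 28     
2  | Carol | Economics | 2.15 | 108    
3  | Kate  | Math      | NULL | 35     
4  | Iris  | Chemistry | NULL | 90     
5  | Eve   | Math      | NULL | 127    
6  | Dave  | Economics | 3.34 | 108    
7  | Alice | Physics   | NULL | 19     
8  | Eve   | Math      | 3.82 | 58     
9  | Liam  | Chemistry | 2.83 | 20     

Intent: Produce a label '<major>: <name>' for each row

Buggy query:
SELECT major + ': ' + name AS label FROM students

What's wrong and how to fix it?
Bug: SQLite uses || for string concatenation; + coerces text to numbers (yielding 0)

Fix: Use the || operator for string concatenation

Corrected query:
SELECT major || ': ' || name AS label FROM students

Result:
label           
----------------
Physics: Grace  
Economics: Carol
Math: Kate      
Chemistry: Iris 
Math: Eve       
Economics: Dave 
Physics: Alice  
Math: Eve       
Chemistry: Liam 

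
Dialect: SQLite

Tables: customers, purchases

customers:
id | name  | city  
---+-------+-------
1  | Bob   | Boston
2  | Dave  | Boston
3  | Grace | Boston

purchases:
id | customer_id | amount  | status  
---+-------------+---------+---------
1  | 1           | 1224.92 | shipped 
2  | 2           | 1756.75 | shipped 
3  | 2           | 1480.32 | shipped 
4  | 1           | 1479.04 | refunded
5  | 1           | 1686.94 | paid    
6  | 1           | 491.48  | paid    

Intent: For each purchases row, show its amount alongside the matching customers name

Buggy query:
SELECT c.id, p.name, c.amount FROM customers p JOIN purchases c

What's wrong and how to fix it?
Bug: JOIN with no ON clause produces a cartesian product; every purchases row pairs with every customers row

Fix: Specify the join condition linking the foreign key to the parent id

Corrected query:
SELECT c.id, p.name, c.amount FROM customers p JOIN purchases c ON c.customer_id = p.id

Result:
id | name | amount 
---+------+--------
1  | Bob  | 1224.92
2  | Dave | 1756.75
3  | Dave | 1480.32
4  | Bob  | 1479.04
5  | Bob  | 1686.94
6  | Bob  | 491.48 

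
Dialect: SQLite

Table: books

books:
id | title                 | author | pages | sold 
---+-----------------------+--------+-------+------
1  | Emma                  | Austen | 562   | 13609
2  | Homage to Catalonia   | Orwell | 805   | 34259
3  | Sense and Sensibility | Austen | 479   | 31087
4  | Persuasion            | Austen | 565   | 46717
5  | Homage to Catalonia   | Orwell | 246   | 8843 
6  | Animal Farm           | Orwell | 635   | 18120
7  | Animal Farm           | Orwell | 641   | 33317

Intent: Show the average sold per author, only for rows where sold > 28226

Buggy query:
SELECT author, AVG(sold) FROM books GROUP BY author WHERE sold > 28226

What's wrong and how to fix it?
Bug: WHERE cannot follow GROUP BY

Fix: Place WHERE between FROM and GROUP BY

Corrected query:
SELECT author, AVG(sold) FROM books WHERE sold > 28226 GROUP BY author

Result:
author | AVG(sold)
-------+----------
Austen | 38902    
Orwell | 33788    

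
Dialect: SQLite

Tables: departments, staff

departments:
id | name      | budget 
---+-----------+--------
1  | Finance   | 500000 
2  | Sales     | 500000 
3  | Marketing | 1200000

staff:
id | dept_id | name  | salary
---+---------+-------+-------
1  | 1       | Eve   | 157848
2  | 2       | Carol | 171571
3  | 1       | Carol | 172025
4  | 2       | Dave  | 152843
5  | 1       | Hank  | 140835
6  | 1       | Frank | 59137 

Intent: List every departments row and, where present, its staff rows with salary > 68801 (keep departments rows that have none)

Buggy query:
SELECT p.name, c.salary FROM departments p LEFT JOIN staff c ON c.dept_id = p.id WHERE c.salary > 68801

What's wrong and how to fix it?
Bug: Filtering c.salary in WHERE discards the NULL rows produced by LEFT JOIN, turning it into an inner join

Fix: Move the right-table condition into the ON clause so unmatched parents are kept

Corrected query:
SELECT p.name, c.salary FROM departments p LEFT JOIN staff c ON c.dept_id = p.id AND c.salary > 68801

Result:
name      | salary
----------+-------
Finance   | 140835
Finance   | 157848
Finance   | 172025
Sales     | 152843
Sales     | 171571
Marketing | NULL  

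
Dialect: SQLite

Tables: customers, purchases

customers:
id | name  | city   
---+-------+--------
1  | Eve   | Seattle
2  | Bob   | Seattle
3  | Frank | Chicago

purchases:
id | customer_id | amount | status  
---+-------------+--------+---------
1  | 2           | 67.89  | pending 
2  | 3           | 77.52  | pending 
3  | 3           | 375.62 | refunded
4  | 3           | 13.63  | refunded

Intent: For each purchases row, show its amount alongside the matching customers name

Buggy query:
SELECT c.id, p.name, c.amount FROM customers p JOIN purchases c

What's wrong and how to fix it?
Bug: Missing join condition: each purchases row is matched to all customers rows instead of just its own

Fix: Specify the join condition linking the foreign key to the parent id

Corrected query:
SELECT c.id, p.name, c.amount FROM customers p JOIN purchases c ON c.customer_id = p.id

Result:
id | name  | amount
---+-------+-------
1  | Bob   | 67.89 
2  | Frank | 77.52 
3  | Frank | 375.62
4  | Frank | 13.63 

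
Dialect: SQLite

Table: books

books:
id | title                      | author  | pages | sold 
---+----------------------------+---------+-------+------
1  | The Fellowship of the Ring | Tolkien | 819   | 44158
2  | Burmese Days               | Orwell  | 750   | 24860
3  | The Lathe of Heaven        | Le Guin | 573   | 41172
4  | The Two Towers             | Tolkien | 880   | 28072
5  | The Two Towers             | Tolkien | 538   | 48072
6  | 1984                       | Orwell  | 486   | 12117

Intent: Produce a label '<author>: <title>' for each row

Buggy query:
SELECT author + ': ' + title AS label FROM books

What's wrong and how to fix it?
Bug: '+' is numeric addition; on text columns SQLite converts them to 0 instead of concatenating

Fix: Use the || operator for string concatenation

Corrected query:
SELECT author || ': ' || title AS label FROM books

Result:
label                              
-----------------------------------
Tolkien: The Fellowship of the Ring
Orwell: Burmese Days               
Le Guin: The Lathe of Heaven       
Tolkien: The Two Towers            
Tolkien: The Two Towers            
Orwell: 1984                       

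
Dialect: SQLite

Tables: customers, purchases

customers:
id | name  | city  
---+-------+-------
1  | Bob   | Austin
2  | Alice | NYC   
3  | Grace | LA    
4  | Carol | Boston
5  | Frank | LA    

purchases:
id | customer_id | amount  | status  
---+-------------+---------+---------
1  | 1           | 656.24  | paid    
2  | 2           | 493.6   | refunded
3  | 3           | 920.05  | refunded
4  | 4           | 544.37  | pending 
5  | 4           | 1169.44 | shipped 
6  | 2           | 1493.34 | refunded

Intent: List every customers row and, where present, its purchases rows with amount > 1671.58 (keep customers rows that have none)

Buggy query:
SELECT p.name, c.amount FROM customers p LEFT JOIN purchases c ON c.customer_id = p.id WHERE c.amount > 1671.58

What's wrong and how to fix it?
Bug: A WHERE condition on the right-hand table after LEFT JOIN drops unmatched parents

Fix: Put 'c.amount > 1671.58' in the JOIN's ON clause instead of WHERE

Corrected query:
SELECT p.name, c.amount FROM customers p LEFT JOIN purchases c ON c.customer_id = p.id AND c.amount > 1671.58

Result:
name  | amount
------+-------
Bob   | NULL  
Alice | NULL  
Grace | NULL  
Carol | NULL  
Frank | NULL  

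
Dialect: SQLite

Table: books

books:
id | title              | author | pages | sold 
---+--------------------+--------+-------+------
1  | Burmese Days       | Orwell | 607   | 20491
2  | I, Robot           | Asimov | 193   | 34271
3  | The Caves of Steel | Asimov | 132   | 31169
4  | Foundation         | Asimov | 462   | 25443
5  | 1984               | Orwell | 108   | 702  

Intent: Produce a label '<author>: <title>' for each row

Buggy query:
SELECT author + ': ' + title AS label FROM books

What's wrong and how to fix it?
Bug: SQLite uses || for string concatenation; + coerces text to numbers (yielding 0)

Fix: Use the || operator for string concatenation

Corrected query:
SELECT author || ': ' || title AS label FROM books

Result:
label                     
--------------------------
Orwell: Burmese Days      
Asimov: I, Robot          
Asimov: The Caves of Steel
Asimov: Foundation        
Orwell: 1984              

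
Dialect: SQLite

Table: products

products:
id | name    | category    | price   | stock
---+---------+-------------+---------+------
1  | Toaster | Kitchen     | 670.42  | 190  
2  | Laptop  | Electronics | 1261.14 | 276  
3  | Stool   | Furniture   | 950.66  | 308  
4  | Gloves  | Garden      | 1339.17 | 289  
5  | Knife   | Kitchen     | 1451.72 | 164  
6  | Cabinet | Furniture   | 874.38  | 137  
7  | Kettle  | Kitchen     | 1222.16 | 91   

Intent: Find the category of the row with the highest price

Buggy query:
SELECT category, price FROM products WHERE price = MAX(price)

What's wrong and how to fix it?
Bug: MAX(price) is an aggregate and cannot be used directly in WHERE

Fix: Wrap MAX in a scalar subquery so WHERE compares against a single value

Corrected query:
SELECT category, price FROM products WHERE price = (SELECT MAX(price) FROM products)

Result:
category | price  
---------+--------
Kitchen  | 1451.72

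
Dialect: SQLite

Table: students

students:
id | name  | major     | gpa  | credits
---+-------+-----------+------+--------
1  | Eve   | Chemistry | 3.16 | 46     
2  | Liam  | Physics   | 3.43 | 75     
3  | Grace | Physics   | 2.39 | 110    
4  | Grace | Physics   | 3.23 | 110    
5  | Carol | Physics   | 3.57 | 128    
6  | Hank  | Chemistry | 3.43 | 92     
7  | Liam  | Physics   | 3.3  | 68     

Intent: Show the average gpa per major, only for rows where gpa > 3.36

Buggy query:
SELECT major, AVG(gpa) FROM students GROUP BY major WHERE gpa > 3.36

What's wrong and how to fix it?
Bug: WHERE cannot follow GROUP BY

Fix: Place WHERE between FROM and GROUP BY

Corrected query:
SELECT major, AVG(gpa) FROM students WHERE gpa > 3.36 GROUP BY major

Result:
major     | AVG(gpa)
----------+---------
Chemistry | 3.43    
Physics   | 3.5     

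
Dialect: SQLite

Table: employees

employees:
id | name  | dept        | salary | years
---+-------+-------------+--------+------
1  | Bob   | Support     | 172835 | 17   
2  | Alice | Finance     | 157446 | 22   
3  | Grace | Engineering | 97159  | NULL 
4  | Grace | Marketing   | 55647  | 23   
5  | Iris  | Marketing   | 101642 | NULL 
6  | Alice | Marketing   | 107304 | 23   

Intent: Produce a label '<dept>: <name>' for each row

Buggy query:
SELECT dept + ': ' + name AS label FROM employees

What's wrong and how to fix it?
Bug: '+' is numeric addition; on text columns SQLite converts them to 0 instead of concatenating

Fix: Replace + with || to concatenate text

Corrected query:
SELECT dept || ': ' || name AS label FROM employees

Result:
label             
------------------
Support: Bob      
Finance: Alice    
Engineering: Grace
Marketing: Grace  
Marketing: Iris   
Marketing: Alice  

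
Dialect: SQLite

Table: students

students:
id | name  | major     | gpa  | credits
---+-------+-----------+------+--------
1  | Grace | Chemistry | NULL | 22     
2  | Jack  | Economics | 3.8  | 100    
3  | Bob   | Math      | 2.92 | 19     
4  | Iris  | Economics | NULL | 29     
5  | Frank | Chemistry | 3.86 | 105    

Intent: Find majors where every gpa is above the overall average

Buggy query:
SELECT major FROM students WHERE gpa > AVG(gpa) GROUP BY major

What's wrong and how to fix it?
Bug: AVG() is an aggregate; it can't sit directly in WHERE

Fix: Use a subquery for AVG and a HAVING MIN(...) filter so the condition holds for every row in the group

Corrected query:
SELECT major FROM students GROUP BY major HAVING MIN(gpa) > (SELECT AVG(gpa) FROM students)

Result:
major    
---------
Chemistry
Economics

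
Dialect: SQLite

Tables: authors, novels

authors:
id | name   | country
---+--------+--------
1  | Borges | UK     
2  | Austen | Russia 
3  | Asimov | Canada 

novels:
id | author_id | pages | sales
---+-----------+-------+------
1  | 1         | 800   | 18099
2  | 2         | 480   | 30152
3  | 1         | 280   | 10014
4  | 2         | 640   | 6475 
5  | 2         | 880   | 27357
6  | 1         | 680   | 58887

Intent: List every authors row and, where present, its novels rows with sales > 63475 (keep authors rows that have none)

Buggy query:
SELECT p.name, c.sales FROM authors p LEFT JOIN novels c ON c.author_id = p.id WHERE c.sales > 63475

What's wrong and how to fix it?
Bug: Filtering c.sales in WHERE discards the NULL rows produced by LEFT JOIN, turning it into an inner join

Fix: Put 'c.sales > 63475' in the JOIN's ON clause instead of WHERE

Corrected query:
SELECT p.name, c.sales FROM authors p LEFT JOIN novels c ON c.author_id = p.id AND c.sales > 63475

Result:
name   | sales
-------+------
Borges | NULL 
Austen | NULL 
Asimov | NULL 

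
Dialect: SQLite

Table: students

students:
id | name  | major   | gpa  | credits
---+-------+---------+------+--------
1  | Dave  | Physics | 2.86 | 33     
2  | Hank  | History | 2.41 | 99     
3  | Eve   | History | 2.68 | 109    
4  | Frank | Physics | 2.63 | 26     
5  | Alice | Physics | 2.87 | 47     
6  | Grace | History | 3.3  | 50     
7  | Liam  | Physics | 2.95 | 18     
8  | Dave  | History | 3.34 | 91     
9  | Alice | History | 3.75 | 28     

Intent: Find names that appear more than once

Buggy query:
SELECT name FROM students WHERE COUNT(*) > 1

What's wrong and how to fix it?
Bug: WHERE can't reference COUNT(*); aggregates are computed after WHERE

Fix: Group first, then use HAVING for the count condition

Corrected query:
SELECT name FROM students GROUP BY name HAVING COUNT(*) > 1

Result:
name 
-----
Alice
Dave 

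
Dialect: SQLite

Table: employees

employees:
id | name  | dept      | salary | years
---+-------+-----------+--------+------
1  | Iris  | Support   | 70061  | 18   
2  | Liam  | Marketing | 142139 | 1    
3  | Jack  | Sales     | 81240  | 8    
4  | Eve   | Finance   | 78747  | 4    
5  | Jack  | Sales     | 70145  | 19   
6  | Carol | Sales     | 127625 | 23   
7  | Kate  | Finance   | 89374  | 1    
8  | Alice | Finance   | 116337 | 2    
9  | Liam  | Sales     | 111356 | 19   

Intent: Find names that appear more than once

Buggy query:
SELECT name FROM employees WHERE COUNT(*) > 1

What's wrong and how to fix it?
Bug: WHERE can't reference COUNT(*); aggregates are computed after WHERE

Fix: GROUP BY name, then filter groups with HAVING COUNT(*) > 1

Corrected query:
SELECT name FROM employees GROUP BY name HAVING COUNT(*) > 1

Result:
name
----
Jack
Liam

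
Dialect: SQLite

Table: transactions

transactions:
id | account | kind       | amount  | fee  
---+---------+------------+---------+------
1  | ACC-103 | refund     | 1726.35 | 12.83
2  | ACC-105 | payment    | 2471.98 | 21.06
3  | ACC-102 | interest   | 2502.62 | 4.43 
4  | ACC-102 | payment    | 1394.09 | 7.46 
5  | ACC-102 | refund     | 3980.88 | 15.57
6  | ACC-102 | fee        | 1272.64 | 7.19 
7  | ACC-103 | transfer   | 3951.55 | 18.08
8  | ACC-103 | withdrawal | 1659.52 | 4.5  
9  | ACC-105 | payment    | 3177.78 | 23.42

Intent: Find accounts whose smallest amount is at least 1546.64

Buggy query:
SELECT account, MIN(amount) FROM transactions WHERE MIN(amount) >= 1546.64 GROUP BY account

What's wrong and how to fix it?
Bug: Aggregates like MIN are computed per group after WHERE runs

Fix: Use HAVING for the per-group MIN condition

Corrected query:
SELECT account, MIN(amount) FROM transactions GROUP BY account HAVING MIN(amount) >= 1546.64

Result:
account | MIN(amount)
--------+------------
ACC-103 | 1659.52    
ACC-105 | 2471.98    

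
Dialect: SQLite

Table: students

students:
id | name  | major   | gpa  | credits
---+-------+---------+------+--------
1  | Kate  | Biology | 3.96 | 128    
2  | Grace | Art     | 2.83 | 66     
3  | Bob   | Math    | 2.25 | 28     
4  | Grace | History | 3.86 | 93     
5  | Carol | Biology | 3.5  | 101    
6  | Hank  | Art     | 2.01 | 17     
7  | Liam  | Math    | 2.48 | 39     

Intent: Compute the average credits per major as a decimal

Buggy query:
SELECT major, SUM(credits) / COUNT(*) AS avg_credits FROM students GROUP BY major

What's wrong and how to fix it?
Bug: Both operands are integers, so '/' performs integer division and truncates

Fix: Cast one side to REAL so the division keeps the fractional part

Corrected query:
SELECT major, SUM(credits) * 1.0 / COUNT(*) AS avg_credits FROM students GROUP BY major

Result:
major   | avg_credits
--------+------------
Art     | 41.5       
Biology | 114.5      
History | 93         
Math    | 33.5       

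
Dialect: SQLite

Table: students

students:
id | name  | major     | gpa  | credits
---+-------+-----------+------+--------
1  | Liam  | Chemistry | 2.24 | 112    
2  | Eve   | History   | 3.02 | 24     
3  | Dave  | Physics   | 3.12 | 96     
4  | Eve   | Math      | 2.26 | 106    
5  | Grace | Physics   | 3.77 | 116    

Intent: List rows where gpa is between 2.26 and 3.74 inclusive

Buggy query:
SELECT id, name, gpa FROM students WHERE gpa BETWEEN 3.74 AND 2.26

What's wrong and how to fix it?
Bug: The bounds are reversed; BETWEEN a AND b requires a <= b to match anything

Fix: Write BETWEEN 2.26 AND 3.74

Corrected query:
SELECT id, name, gpa FROM students WHERE gpa BETWEEN 2.26 AND 3.74

Result:
id | name | gpa 
---+------+-----
2  | Eve  | 3.02
3  | Dave | 3.12
4  | Eve  | 2.26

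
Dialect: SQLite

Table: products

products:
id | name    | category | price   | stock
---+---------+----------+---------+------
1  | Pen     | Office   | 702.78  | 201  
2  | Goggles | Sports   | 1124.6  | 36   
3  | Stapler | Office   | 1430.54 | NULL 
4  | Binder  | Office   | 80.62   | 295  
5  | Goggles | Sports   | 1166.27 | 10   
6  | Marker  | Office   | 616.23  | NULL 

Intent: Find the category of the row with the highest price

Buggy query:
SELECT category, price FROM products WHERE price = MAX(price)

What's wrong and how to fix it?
Bug: WHERE is evaluated per row; an aggregate over the whole table isn't defined there

Fix: Use a subquery: WHERE price = (SELECT MAX(price) FROM products)

Corrected query:
SELECT category, price FROM products WHERE price = (SELECT MAX(price) FROM products)

Result:
category | price  
---------+--------
Office   | 1430.54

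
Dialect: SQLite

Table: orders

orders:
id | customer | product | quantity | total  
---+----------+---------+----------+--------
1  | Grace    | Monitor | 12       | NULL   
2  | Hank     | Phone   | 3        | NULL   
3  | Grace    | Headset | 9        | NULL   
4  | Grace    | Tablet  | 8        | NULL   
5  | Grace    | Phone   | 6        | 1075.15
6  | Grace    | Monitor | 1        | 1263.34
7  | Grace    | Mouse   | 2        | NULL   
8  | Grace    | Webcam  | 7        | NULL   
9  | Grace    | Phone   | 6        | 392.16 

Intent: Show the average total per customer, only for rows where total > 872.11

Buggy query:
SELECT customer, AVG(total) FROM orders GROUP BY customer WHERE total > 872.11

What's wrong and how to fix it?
Bug: WHERE cannot follow GROUP BY

Fix: Place WHERE between FROM and GROUP BY

Corrected query:
SELECT customer, AVG(total) FROM orders WHERE total > 872.11 GROUP BY customer

Result:
customer | AVG(total)
---------+-----------
Grace    | 1169.245  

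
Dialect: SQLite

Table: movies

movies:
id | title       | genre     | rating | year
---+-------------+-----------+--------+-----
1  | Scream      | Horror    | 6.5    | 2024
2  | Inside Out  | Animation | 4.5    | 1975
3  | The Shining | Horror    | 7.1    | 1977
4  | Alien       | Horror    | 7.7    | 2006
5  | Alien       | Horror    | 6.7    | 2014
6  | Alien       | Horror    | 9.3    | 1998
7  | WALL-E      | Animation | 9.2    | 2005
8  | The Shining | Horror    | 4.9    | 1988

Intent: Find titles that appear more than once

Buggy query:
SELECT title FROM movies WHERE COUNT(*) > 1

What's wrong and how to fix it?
Bug: COUNT(*) is an aggregate and cannot be used in WHERE

Fix: GROUP BY title, then filter groups with HAVING COUNT(*) > 1

Corrected query:
SELECT title FROM movies GROUP BY title HAVING COUNT(*) > 1

Result:
title      
-----------
Alien      
The Shining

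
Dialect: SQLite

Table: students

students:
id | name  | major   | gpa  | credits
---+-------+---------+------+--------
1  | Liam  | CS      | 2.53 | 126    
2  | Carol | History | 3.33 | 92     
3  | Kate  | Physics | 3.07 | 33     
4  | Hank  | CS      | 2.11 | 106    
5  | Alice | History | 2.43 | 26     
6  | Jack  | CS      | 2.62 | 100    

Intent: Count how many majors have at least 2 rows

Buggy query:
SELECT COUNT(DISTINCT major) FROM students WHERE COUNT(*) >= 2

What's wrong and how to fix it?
Bug: COUNT(*) cannot appear in WHERE; the per-group count doesn't exist yet

Fix: Use a subquery that GROUPs and filters with HAVING, then count its rows

Corrected query:
SELECT COUNT(*) FROM (SELECT major FROM students GROUP BY major HAVING COUNT(*) >= 2)

Result:
COUNT(*)
--------
2       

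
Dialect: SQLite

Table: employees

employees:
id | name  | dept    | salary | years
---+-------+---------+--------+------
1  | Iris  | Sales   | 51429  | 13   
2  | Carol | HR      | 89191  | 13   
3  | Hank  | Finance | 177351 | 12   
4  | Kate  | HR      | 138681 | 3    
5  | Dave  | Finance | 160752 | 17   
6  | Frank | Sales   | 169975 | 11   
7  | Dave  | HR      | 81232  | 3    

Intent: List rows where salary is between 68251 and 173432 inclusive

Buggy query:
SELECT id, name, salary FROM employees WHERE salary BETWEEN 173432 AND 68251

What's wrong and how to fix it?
Bug: BETWEEN expects the lower bound first; with 173432 AND 68251 the range is empty

Fix: Write BETWEEN 68251 AND 173432

Corrected query:
SELECT id, name, salary FROM employees WHERE salary BETWEEN 68251 AND 173432

Result:
id | name  | salary
---+-------+-------
2  | Carol | 89191 
4  | Kate  | 138681
5  | Dave  | 160752
6  | Frank | 169975
7  | Dave  | 81232 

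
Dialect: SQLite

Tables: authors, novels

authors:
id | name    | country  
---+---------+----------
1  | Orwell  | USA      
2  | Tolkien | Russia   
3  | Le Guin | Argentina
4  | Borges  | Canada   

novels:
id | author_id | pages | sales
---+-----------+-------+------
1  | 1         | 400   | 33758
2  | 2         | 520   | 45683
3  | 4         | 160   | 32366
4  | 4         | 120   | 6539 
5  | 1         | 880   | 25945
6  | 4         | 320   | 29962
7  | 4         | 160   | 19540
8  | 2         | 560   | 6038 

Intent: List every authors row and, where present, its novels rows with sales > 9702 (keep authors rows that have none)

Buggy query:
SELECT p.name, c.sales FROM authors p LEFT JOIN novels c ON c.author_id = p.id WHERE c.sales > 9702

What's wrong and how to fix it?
Bug: Filtering c.sales in WHERE discards the NULL rows produced by LEFT JOIN, turning it into an inner join

Fix: Put 'c.sales > 9702' in the JOIN's ON clause instead of WHERE

Corrected query:
SELECT p.name, c.sales FROM authors p LEFT JOIN novels c ON c.author_id = p.id AND c.sales > 9702

Result:
name    | sales
--------+------
Orwell  | 25945
Orwell  | 33758
Tolkien | 45683
Le Guin | NULL 
Borges  | 19540
Borges  | 29962
Borges  | 32366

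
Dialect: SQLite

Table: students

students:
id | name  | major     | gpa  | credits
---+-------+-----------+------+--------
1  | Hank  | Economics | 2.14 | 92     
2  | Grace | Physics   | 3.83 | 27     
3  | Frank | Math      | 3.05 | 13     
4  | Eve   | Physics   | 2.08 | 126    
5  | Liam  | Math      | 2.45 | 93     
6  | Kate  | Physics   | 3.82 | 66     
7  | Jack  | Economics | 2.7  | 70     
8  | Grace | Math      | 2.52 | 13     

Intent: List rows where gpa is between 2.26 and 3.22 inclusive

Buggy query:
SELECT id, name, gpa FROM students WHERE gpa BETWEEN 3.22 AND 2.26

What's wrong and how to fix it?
Bug: BETWEEN expects the lower bound first; with 3.22 AND 2.26 the range is empty

Fix: Swap the bounds so the smaller value comes first

Corrected query:
SELECT id, name, gpa FROM students WHERE gpa BETWEEN 2.26 AND 3.22

Result:
id | name  | gpa 
---+-------+-----
3  | Frank | 3.05
5  | Liam  | 2.45
7  | Jack  | 2.7 
8  | Grace | 2.52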